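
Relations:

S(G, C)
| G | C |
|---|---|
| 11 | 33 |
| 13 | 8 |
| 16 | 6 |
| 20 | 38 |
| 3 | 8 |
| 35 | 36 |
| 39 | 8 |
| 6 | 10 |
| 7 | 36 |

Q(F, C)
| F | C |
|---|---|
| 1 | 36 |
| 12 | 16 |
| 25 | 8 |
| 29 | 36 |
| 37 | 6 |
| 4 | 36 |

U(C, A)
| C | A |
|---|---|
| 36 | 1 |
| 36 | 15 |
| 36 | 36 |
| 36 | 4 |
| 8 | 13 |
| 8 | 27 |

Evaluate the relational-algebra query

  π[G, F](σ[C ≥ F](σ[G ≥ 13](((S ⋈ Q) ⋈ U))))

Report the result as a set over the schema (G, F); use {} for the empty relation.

{(35, 1), (35, 29), (35, 4)}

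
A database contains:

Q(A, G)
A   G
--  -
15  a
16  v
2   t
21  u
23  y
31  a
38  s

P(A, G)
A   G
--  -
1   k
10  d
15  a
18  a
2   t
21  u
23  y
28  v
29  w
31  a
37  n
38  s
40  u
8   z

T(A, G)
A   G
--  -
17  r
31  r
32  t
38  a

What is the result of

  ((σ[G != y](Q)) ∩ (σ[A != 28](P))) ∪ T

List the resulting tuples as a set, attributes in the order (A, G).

{(15, a), (17, r), (2, t), (21, u), (31, a), (31, r), (32, t), (38, a), (38, s)}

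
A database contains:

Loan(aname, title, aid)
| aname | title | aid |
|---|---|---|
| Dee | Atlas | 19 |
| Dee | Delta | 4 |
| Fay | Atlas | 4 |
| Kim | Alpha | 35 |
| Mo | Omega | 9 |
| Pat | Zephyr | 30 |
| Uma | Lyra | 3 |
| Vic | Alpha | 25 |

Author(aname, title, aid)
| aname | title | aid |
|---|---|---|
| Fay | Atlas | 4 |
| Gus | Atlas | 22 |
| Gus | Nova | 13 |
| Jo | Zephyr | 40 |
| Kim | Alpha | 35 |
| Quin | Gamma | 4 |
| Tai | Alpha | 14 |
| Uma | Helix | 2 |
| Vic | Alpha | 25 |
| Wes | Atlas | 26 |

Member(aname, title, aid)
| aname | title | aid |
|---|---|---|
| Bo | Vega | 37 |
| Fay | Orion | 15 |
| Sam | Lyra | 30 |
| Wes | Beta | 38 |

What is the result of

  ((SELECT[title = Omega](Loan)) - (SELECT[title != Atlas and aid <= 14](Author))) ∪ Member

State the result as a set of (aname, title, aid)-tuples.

σ[title = Omega]: keep tuples satisfying title = Omega → {(Mo, Omega, 9)}
σ[title != Atlas and aid <= 14]: keep tuples satisfying title != Atlas and aid <= 14 → {(Gus, Nova, 13), (Quin, Gamma, 4), (Tai, Alpha, 14), (Uma, Helix, 2)}
Difference: {(Mo, Omega, 9)} with {(Gus, Nova, 13), (Quin, Gamma, 4), (Tai, Alpha, 14), (Uma, Helix, 2)} → {(Mo, Omega, 9)}
Union: {(Mo, Omega, 9)} with {(Bo, Vega, 37), (Fay, Orion, 15), (Sam, Lyra, 30), (Wes, Beta, 38)} → {(Bo, Vega, 37), (Fay, Orion, 15), (Mo, Omega, 9), (Sam, Lyra, 30), (Wes, Beta, 38)}

{(Bo, Vega, 37), (Fay, Orion, 15), (Mo, Omega, 9), (Sam, Lyra, 30), (Wes, Beta, 38)}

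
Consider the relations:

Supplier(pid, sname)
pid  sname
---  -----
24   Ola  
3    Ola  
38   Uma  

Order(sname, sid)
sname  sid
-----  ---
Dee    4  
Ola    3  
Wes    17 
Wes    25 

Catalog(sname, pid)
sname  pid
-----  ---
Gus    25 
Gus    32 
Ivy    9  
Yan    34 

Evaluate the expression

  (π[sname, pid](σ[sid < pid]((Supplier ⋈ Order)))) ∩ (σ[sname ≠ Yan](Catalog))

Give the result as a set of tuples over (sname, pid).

{}

Supplier ⋈ Order (natural join on sname): {(24, Ola, 3), (3, Ola, 3)}
Apply σ_{sid < pid}; surviving tuples: {(24, Ola, 3)}
π[sname, pid]: project onto (sname, pid) → {(Ola, 24)}
Apply σ_{sname ≠ Yan}; surviving tuples: {(Gus, 25), (Gus, 32), (Ivy, 9)}
Intersection: {(Ola, 24)} with {(Gus, 25), (Gus, 32), (Ivy, 9)} → {}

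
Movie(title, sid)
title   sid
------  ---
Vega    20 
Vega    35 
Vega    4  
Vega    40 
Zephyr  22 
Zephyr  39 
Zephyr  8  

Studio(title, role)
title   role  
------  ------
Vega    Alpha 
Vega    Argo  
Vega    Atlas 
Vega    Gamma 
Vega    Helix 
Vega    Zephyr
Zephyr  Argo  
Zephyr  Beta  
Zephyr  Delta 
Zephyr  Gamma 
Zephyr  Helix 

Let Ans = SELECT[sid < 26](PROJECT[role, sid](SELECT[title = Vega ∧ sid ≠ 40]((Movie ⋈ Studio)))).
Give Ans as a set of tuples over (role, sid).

{(Alpha, 20), (Alpha, 4), (Argo, 20), (Argo, 4), (Atlas, 20), (Atlas, 4), (Gamma, 20), (Gamma, 4), (Helix, 20), (Helix, 4), (Zephyr, 20), (Zephyr, 4)}

Joining Movie and Studio on title yields {(Vega, 20, Alpha), (Vega, 20, Argo), (Vega, 20, Atlas), (Vega, 20, Gamma), (Vega, 20, Helix), (Vega, 20, Zephyr), (Vega, 35, Alpha), (Vega, 35, Argo), (Vega, 35, Atlas), (Vega, 35, Gamma), (Vega, 35, Helix), (Vega, 35, Zephyr), (Vega, 4, Alpha), (Vega, 4, Argo), (Vega, 4, Atlas), (Vega, 4, Gamma), (Vega, 4, Helix), (Vega, 4, Zephyr), (Vega, 40, Alpha), (Vega, 40, Argo), (Vega, 40, Atlas), (Vega, 40, Gamma), (Vega, 40, Helix), (Vega, 40, Zephyr), (Zephyr, 22, Argo), (Zephyr, 22, Beta), (Zephyr, 22, Delta), (Zephyr, 22, Gamma), (Zephyr, 22, Helix), (Zephyr, 39, Argo), (Zephyr, 39, Beta), (Zephyr, 39, Delta), (Zephyr, 39, Gamma), (Zephyr, 39, Helix), (Zephyr, 8, Argo), (Zephyr, 8, Beta), (Zephyr, 8, Delta), (Zephyr, 8, Gamma), (Zephyr, 8, Helix)}.
Selection title = Vega ∧ sid ≠ 40: {(Vega, 20, Alpha), (Vega, 20, Argo), (Vega, 20, Atlas), (Vega, 20, Gamma), (Vega, 20, Helix), (Vega, 20, Zephyr), (Vega, 35, Alpha), (Vega, 35, Argo), (Vega, 35, Atlas), (Vega, 35, Gamma), (Vega, 35, Helix), (Vega, 35, Zephyr), (Vega, 4, Alpha), (Vega, 4, Argo), (Vega, 4, Atlas), (Vega, 4, Gamma), (Vega, 4, Helix), (Vega, 4, Zephyr)}
Projecting to role, sid: {(Alpha, 20), (Alpha, 35), (Alpha, 4), (Argo, 20), (Argo, 35), (Argo, 4), (Atlas, 20), (Atlas, 35), (Atlas, 4), (Gamma, 20), (Gamma, 35), (Gamma, 4), (Helix, 20), (Helix, 35), (Helix, 4), (Zephyr, 20), (Zephyr, 35), (Zephyr, 4)}
Selection sid < 26: {(Alpha, 20), (Alpha, 4), (Argo, 20), (Argo, 4), (Atlas, 20), (Atlas, 4), (Gamma, 20), (Gamma, 4), (Helix, 20), (Helix, 4), (Zephyr, 20), (Zephyr, 4)}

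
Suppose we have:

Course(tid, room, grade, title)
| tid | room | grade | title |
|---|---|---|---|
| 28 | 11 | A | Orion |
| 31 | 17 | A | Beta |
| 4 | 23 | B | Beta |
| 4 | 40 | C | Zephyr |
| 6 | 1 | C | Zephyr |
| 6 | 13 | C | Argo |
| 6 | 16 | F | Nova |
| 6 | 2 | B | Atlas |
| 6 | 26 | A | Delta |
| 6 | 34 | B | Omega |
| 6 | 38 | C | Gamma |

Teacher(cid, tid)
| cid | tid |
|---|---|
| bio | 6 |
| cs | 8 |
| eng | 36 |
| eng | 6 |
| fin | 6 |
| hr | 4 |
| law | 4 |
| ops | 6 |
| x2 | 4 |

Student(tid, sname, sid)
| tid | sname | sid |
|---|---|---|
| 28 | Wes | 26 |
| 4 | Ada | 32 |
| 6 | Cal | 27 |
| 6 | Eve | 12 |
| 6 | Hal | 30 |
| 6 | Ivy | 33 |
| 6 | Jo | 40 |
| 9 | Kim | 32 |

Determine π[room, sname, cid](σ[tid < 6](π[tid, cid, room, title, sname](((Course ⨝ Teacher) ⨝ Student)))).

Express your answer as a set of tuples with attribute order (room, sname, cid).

{(23, Ada, hr), (23, Ada, law), (23, Ada, x2), (40, Ada, hr), (40, Ada, law), (40, Ada, x2)}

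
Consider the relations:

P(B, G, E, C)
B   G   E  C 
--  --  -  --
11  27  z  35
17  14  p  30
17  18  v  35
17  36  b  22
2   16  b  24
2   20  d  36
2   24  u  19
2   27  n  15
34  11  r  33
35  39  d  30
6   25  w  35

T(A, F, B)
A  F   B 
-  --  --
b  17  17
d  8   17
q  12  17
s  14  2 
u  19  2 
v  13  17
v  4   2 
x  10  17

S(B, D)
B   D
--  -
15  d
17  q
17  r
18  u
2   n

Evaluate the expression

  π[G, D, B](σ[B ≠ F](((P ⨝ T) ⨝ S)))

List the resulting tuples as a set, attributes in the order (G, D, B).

{(14, q, 17), (14, r, 17), (16, n, 2), (18, q, 17), (18, r, 17), (20, n, 2), (24, n, 2), (27, n, 2), (36, q, 17), (36, r, 17)}

Natural join on B: {(17, 14, p, 30, b, 17), (17, 14, p, 30, d, 8), (17, 14, p, 30, q, 12), (17, 14, p, 30, v, 13), (17, 14, p, 30, x, 10), (17, 18, v, 35, b, 17), (17, 18, v, 35, d, 8), (17, 18, v, 35, q, 12), (17, 18, v, 35, v, 13), (17, 18, v, 35, x, 10), (17, 36, b, 22, b, 17), (17, 36, b, 22, d, 8), (17, 36, b, 22, q, 12), (17, 36, b, 22, v, 13), (17, 36, b, 22, x, 10), (2, 16, b, 24, s, 14), (2, 16, b, 24, u, 19), (2, 16, b, 24, v, 4), (2, 20, d, 36, s, 14), (2, 20, d, 36, u, 19), (2, 20, d, 36, v, 4), (2, 24, u, 19, s, 14), (2, 24, u, 19, u, 19), (2, 24, u, 19, v, 4), (2, 27, n, 15, s, 14), (2, 27, n, 15, u, 19), (2, 27, n, 15, v, 4)}
Natural join on B: {(17, 14, p, 30, b, 17, q), (17, 14, p, 30, b, 17, r), (17, 14, p, 30, d, 8, q), (17, 14, p, 30, d, 8, r), (17, 14, p, 30, q, 12, q), (17, 14, p, 30, q, 12, r), (17, 14, p, 30, v, 13, q), (17, 14, p, 30, v, 13, r), (17, 14, p, 30, x, 10, q), (17, 14, p, 30, x, 10, r), (17, 18, v, 35, b, 17, q), (17, 18, v, 35, b, 17, r), (17, 18, v, 35, d, 8, q), (17, 18, v, 35, d, 8, r), (17, 18, v, 35, q, 12, q), (17, 18, v, 35, q, 12, r), (17, 18, v, 35, v, 13, q), (17, 18, v, 35, v, 13, r), (17, 18, v, 35, x, 10, q), (17, 18, v, 35, x, 10, r), (17, 36, b, 22, b, 17, q), (17, 36, b, 22, b, 17, r), (17, 36, b, 22, d, 8, q), (17, 36, b, 22, d, 8, r), (17, 36, b, 22, q, 12, q), (17, 36, b, 22, q, 12, r), (17, 36, b, 22, v, 13, q), (17, 36, b, 22, v, 13, r), (17, 36, b, 22, x, 10, q), (17, 36, b, 22, x, 10, r), (2, 16, b, 24, s, 14, n), (2, 16, b, 24, u, 19, n), (2, 16, b, 24, v, 4, n), (2, 20, d, 36, s, 14, n), (2, 20, d, 36, u, 19, n), (2, 20, d, 36, v, 4, n), (2, 24, u, 19, s, 14, n), (2, 24, u, 19, u, 19, n), (2, 24, u, 19, v, 4, n), (2, 27, n, 15, s, 14, n), (2, 27, n, 15, u, 19, n), (2, 27, n, 15, v, 4, n)}
σ[B ≠ F]: keep tuples satisfying B ≠ F → {(17, 14, p, 30, d, 8, q), (17, 14, p, 30, d, 8, r), (17, 14, p, 30, q, 12, q), (17, 14, p, 30, q, 12, r), (17, 14, p, 30, v, 13, q), (17, 14, p, 30, v, 13, r), (17, 14, p, 30, x, 10, q), (17, 14, p, 30, x, 10, r), (17, 18, v, 35, d, 8, q), (17, 18, v, 35, d, 8, r), (17, 18, v, 35, q, 12, q), (17, 18, v, 35, q, 12, r), (17, 18, v, 35, v, 13, q), (17, 18, v, 35, v, 13, r), (17, 18, v, 35, x, 10, q), (17, 18, v, 35, x, 10, r), (17, 36, b, 22, d, 8, q), (17, 36, b, 22, d, 8, r), (17, 36, b, 22, q, 12, q), (17, 36, b, 22, q, 12, r), (17, 36, b, 22, v, 13, q), (17, 36, b, 22, v, 13, r), (17, 36, b, 22, x, 10, q), (17, 36, b, 22, x, 10, r), (2, 16, b, 24, s, 14, n), (2, 16, b, 24, u, 19, n), (2, 16, b, 24, v, 4, n), (2, 20, d, 36, s, 14, n), (2, 20, d, 36, u, 19, n), (2, 20, d, 36, v, 4, n), (2, 24, u, 19, s, 14, n), (2, 24, u, 19, u, 19, n), (2, 24, u, 19, v, 4, n), (2, 27, n, 15, s, 14, n), (2, 27, n, 15, u, 19, n), (2, 27, n, 15, v, 4, n)}
π_{G, D, B} gives {(14, q, 17), (14, r, 17), (16, n, 2), (18, q, 17), (18, r, 17), (20, n, 2), (24, n, 2), (27, n, 2), (36, q, 17), (36, r, 17)} (26 duplicate(s) eliminated).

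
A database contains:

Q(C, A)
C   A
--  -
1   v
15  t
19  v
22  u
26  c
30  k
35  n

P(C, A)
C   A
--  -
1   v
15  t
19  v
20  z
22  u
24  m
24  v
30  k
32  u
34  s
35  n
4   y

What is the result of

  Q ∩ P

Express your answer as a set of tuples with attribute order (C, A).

{(1, v), (15, t), (19, v), (22, u), (30, k), (35, n)}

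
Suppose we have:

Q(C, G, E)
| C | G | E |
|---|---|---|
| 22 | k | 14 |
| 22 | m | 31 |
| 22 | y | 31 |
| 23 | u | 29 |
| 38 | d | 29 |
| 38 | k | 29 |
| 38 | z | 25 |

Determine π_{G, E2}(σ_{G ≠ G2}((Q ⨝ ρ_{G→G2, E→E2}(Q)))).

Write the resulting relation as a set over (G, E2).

{(d, 25), (d, 29), (k, 25), (k, 29), (k, 31), (m, 14), (m, 31), (y, 14), (y, 31), (z, 29)}

ρ[G→G2, E→E2]: schema becomes (C, G2, E2); tuples unchanged.
Joining Q and ρ_{G→G2, E→E2}(Q) on C yields {(22, k, 14, k, 14), (22, k, 14, m, 31), (22, k, 14, y, 31), (22, m, 31, k, 14), (22, m, 31, m, 31), (22, m, 31, y, 31), (22, y, 31, k, 14), (22, y, 31, m, 31), (22, y, 31, y, 31), (23, u, 29, u, 29), (38, d, 29, d, 29), (38, d, 29, k, 29), (38, d, 29, z, 25), (38, k, 29, d, 29), (38, k, 29, k, 29), (38, k, 29, z, 25), (38, z, 25, d, 29), (38, z, 25, k, 29), (38, z, 25, z, 25)}.
Apply σ_{G ≠ G2}; surviving tuples: {(22, k, 14, m, 31), (22, k, 14, y, 31), (22, m, 31, k, 14), (22, m, 31, y, 31), (22, y, 31, k, 14), (22, y, 31, m, 31), (38, d, 29, k, 29), (38, d, 29, z, 25), (38, k, 29, d, 29), (38, k, 29, z, 25), (38, z, 25, d, 29), (38, z, 25, k, 29)}
π_{G, E2} gives {(d, 25), (d, 29), (k, 25), (k, 29), (k, 31), (m, 14), (m, 31), (y, 14), (y, 31), (z, 29)} (2 duplicate(s) eliminated).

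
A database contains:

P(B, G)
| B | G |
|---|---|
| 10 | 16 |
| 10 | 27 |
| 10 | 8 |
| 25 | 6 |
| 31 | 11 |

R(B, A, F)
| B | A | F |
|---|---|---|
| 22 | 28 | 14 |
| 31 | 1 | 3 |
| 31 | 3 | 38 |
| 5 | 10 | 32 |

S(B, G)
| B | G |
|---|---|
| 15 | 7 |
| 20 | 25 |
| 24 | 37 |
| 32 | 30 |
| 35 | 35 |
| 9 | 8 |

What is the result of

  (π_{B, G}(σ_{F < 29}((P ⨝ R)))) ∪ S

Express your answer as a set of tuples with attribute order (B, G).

P ⋈ R (natural join on B): {(31, 11, 1, 3), (31, 11, 3, 38)}
Filtering on F < 29 leaves {(31, 11, 1, 3)}.
Projecting to B, G: {(31, 11)}
Set union of the two operands is {(15, 7), (20, 25), (24, 37), (31, 11), (32, 30), (35, 35), (9, 8)}.

{(15, 7), (20, 25), (24, 37), (31, 11), (32, 30), (35, 35), (9, 8)}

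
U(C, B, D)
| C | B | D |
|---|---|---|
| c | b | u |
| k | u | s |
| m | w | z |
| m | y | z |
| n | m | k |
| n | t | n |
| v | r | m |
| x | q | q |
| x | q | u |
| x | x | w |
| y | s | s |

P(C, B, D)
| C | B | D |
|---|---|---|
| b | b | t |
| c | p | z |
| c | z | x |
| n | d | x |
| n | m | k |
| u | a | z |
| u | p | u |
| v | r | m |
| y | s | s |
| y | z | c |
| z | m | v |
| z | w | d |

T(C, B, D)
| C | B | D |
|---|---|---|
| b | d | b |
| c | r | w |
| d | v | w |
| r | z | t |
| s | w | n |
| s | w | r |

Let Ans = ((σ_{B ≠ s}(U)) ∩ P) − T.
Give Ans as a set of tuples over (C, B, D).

{(n, m, k), (v, r, m)}

σ[B ≠ s]: keep tuples satisfying B ≠ s → {(c, b, u), (k, u, s), (m, w, z), (m, y, z), (n, m, k), (n, t, n), (v, r, m), (x, q, q), (x, q, u), (x, x, w)}
Intersection: {(c, b, u), (k, u, s), (m, w, z), (m, y, z), (n, m, k), (n, t, n), (v, r, m), (x, q, q), (x, q, u), (x, x, w)} with {(b, b, t), (c, p, z), (c, z, x), (n, d, x), (n, m, k), (u, a, z), (u, p, u), (v, r, m), (y, s, s), (y, z, c), (z, m, v), (z, w, d)} → {(n, m, k), (v, r, m)}
Difference: {(n, m, k), (v, r, m)} with {(b, d, b), (c, r, w), (d, v, w), (r, z, t), (s, w, n), (s, w, r)} → {(n, m, k), (v, r, m)}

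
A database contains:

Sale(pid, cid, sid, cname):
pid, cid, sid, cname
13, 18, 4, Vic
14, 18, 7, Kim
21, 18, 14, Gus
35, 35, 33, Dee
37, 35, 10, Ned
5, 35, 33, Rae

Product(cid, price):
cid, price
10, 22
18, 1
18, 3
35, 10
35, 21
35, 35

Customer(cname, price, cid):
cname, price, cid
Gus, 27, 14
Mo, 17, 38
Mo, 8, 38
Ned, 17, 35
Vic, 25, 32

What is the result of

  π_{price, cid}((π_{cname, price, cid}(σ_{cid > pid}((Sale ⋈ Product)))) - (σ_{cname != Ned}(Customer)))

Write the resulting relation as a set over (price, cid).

Sale ⋈ Product (natural join on cid): {(13, 18, 4, Vic, 1), (13, 18, 4, Vic, 3), (14, 18, 7, Kim, 1), (14, 18, 7, Kim, 3), (21, 18, 14, Gus, 1), (21, 18, 14, Gus, 3), (35, 35, 33, Dee, 10), (35, 35, 33, Dee, 21), (35, 35, 33, Dee, 35), (37, 35, 10, Ned, 10), (37, 35, 10, Ned, 21), (37, 35, 10, Ned, 35), (5, 35, 33, Rae, 10), (5, 35, 33, Rae, 21), (5, 35, 33, Rae, 35)}
Apply σ_{cid > pid}; surviving tuples: {(13, 18, 4, Vic, 1), (13, 18, 4, Vic, 3), (14, 18, 7, Kim, 1), (14, 18, 7, Kim, 3), (5, 35, 33, Rae, 10), (5, 35, 33, Rae, 21), (5, 35, 33, Rae, 35)}
π[cname, price, cid]: project onto (cname, price, cid) → {(Kim, 1, 18), (Kim, 3, 18), (Rae, 10, 35), (Rae, 21, 35), (Rae, 35, 35), (Vic, 1, 18), (Vic, 3, 18)}
Apply σ_{cname != Ned}; surviving tuples: {(Gus, 27, 14), (Mo, 17, 38), (Mo, 8, 38), (Vic, 25, 32)}
Set difference of the two operands is {(Kim, 1, 18), (Kim, 3, 18), (Rae, 10, 35), (Rae, 21, 35), (Rae, 35, 35), (Vic, 1, 18), (Vic, 3, 18)}.
π[price, cid]: project onto (price, cid) (2 duplicate(s) eliminated) → {(1, 18), (10, 35), (21, 35), (3, 18), (35, 35)}

{(1, 18), (10, 35), (21, 35), (3, 18), (35, 35)}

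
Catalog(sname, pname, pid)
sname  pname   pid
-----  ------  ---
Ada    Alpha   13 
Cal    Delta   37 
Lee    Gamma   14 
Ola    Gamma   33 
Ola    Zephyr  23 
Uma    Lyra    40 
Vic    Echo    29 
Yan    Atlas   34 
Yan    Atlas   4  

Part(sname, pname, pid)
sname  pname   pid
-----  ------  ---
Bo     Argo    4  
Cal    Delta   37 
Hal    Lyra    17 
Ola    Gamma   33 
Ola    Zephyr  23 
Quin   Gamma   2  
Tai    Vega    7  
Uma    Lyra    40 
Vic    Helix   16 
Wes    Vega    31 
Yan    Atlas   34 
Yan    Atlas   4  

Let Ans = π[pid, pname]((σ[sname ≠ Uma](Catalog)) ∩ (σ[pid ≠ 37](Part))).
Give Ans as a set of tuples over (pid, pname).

{(23, Zephyr), (33, Gamma), (34, Atlas), (4, Atlas)}

σ[sname ≠ Uma]: keep tuples satisfying sname ≠ Uma → {(Ada, Alpha, 13), (Cal, Delta, 37), (Lee, Gamma, 14), (Ola, Gamma, 33), (Ola, Zephyr, 23), (Vic, Echo, 29), (Yan, Atlas, 34), (Yan, Atlas, 4)}
σ[pid ≠ 37]: keep tuples satisfying pid ≠ 37 → {(Bo, Argo, 4), (Hal, Lyra, 17), (Ola, Gamma, 33), (Ola, Zephyr, 23), (Quin, Gamma, 2), (Tai, Vega, 7), (Uma, Lyra, 40), (Vic, Helix, 16), (Wes, Vega, 31), (Yan, Atlas, 34), (Yan, Atlas, 4)}
Set intersection of the two operands is {(Ola, Gamma, 33), (Ola, Zephyr, 23), (Yan, Atlas, 34), (Yan, Atlas, 4)}.
π_{pid, pname} gives {(23, Zephyr), (33, Gamma), (34, Atlas), (4, Atlas)}.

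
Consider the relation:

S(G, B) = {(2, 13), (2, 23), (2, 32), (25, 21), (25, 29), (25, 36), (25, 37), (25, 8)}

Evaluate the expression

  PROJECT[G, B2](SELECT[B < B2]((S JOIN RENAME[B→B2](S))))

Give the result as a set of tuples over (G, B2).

ρ[B→B2]: schema becomes (G, B2); tuples unchanged.
Joining S and RENAME[B→B2](S) on G yields {(2, 13, 13), (2, 13, 23), (2, 13, 32), (2, 23, 13), (2, 23, 23), (2, 23, 32), (2, 32, 13), (2, 32, 23), (2, 32, 32), (25, 21, 21), (25, 21, 29), (25, 21, 36), (25, 21, 37), (25, 21, 8), (25, 29, 21), (25, 29, 29), (25, 29, 36), (25, 29, 37), (25, 29, 8), (25, 36, 21), (25, 36, 29), (25, 36, 36), (25, 36, 37), (25, 36, 8), (25, 37, 21), (25, 37, 29), (25, 37, 36), (25, 37, 37), (25, 37, 8), (25, 8, 21), (25, 8, 29), (25, 8, 36), (25, 8, 37), (25, 8, 8)}.
Selection B < B2: {(2, 13, 23), (2, 13, 32), (2, 23, 32), (25, 21, 29), (25, 21, 36), (25, 21, 37), (25, 29, 36), (25, 29, 37), (25, 36, 37), (25, 8, 21), (25, 8, 29), (25, 8, 36), (25, 8, 37)}
π_{G, B2} gives {(2, 23), (2, 32), (25, 21), (25, 29), (25, 36), (25, 37)} (7 duplicate(s) eliminated).

{(2, 23), (2, 32), (25, 21), (25, 29), (25, 36), (25, 37)}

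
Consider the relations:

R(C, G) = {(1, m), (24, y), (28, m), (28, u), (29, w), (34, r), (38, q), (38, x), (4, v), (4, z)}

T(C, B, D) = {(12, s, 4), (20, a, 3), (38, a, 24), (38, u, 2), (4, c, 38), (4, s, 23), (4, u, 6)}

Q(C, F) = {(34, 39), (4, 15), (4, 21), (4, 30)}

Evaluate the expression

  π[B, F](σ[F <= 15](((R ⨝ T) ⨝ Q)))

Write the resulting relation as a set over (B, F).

{(c, 15), (s, 15), (u, 15)}

R ⋈ T (natural join on C): {(38, q, a, 24), (38, q, u, 2), (38, x, a, 24), (38, x, u, 2), (4, v, c, 38), (4, v, s, 23), (4, v, u, 6), (4, z, c, 38), (4, z, s, 23), (4, z, u, 6)}
(R ⨝ T) ⋈ Q (natural join on C): {(4, v, c, 38, 15), (4, v, c, 38, 21), (4, v, c, 38, 30), (4, v, s, 23, 15), (4, v, s, 23, 21), (4, v, s, 23, 30), (4, v, u, 6, 15), (4, v, u, 6, 21), (4, v, u, 6, 30), (4, z, c, 38, 15), (4, z, c, 38, 21), (4, z, c, 38, 30), (4, z, s, 23, 15), (4, z, s, 23, 21), (4, z, s, 23, 30), (4, z, u, 6, 15), (4, z, u, 6, 21), (4, z, u, 6, 30)}
Apply σ_{F <= 15}; surviving tuples: {(4, v, c, 38, 15), (4, v, s, 23, 15), (4, v, u, 6, 15), (4, z, c, 38, 15), (4, z, s, 23, 15), (4, z, u, 6, 15)}
π_{B, F} gives {(c, 15), (s, 15), (u, 15)} (3 duplicate(s) eliminated).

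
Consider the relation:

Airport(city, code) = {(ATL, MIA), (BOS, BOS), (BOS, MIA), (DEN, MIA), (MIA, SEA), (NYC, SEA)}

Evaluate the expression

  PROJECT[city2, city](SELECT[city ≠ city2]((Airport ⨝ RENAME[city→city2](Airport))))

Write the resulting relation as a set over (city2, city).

ρ[city→city2]: schema becomes (city2, code); tuples unchanged.
Natural join on code: {(ATL, MIA, ATL), (ATL, MIA, BOS), (ATL, MIA, DEN), (BOS, BOS, BOS), (BOS, MIA, ATL), (BOS, MIA, BOS), (BOS, MIA, DEN), (DEN, MIA, ATL), (DEN, MIA, BOS), (DEN, MIA, DEN), (MIA, SEA, MIA), (MIA, SEA, NYC), (NYC, SEA, MIA), (NYC, SEA, NYC)}
σ[city ≠ city2]: keep tuples satisfying city ≠ city2 → {(ATL, MIA, BOS), (ATL, MIA, DEN), (BOS, MIA, ATL), (BOS, MIA, DEN), (DEN, MIA, ATL), (DEN, MIA, BOS), (MIA, SEA, NYC), (NYC, SEA, MIA)}
π_{city2, city} gives {(ATL, BOS), (ATL, DEN), (BOS, ATL), (BOS, DEN), (DEN, ATL), (DEN, BOS), (MIA, NYC), (NYC, MIA)}.

{(ATL, BOS), (ATL, DEN), (BOS, ATL), (BOS, DEN), (DEN, ATL), (DEN, BOS), (MIA, NYC), (NYC, MIA)}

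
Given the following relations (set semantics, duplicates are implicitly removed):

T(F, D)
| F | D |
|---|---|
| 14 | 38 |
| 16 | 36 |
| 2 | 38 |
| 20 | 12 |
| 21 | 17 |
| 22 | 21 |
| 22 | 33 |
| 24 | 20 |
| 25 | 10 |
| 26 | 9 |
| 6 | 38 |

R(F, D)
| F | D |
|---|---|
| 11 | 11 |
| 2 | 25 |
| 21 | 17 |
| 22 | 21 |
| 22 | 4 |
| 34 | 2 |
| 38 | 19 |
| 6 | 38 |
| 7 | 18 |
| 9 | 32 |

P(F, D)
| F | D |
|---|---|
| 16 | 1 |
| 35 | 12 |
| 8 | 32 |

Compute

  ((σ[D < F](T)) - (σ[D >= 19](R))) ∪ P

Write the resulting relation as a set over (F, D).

Filtering on D < F leaves {(20, 12), (21, 17), (22, 21), (24, 20), (25, 10), (26, 9)}.
Filtering on D >= 19 leaves {(2, 25), (22, 21), (38, 19), (6, 38), (9, 32)}.
Set difference of the two operands is {(20, 12), (21, 17), (24, 20), (25, 10), (26, 9)}.
Set union of the two operands is {(16, 1), (20, 12), (21, 17), (24, 20), (25, 10), (26, 9), (35, 12), (8, 32)}.

{(16, 1), (20, 12), (21, 17), (24, 20), (25, 10), (26, 9), (35, 12), (8, 32)}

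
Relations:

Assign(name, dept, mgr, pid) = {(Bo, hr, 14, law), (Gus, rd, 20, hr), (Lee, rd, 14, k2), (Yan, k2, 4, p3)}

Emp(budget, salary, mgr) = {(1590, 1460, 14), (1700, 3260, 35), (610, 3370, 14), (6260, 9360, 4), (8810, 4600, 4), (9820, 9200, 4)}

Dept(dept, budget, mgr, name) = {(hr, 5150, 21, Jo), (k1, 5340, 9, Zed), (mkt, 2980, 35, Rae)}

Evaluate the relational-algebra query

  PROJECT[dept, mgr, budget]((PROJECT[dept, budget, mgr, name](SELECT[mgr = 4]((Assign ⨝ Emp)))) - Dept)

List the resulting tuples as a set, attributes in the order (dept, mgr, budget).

Natural join on mgr: {(Bo, hr, 14, law, 1590, 1460), (Bo, hr, 14, law, 610, 3370), (Lee, rd, 14, k2, 1590, 1460), (Lee, rd, 14, k2, 610, 3370), (Yan, k2, 4, p3, 6260, 9360), (Yan, k2, 4, p3, 8810, 4600), (Yan, k2, 4, p3, 9820, 9200)}
σ[mgr = 4]: keep tuples satisfying mgr = 4 → {(Yan, k2, 4, p3, 6260, 9360), (Yan, k2, 4, p3, 8810, 4600), (Yan, k2, 4, p3, 9820, 9200)}
π[dept, budget, mgr, name]: project onto (dept, budget, mgr, name) → {(k2, 6260, 4, Yan), (k2, 8810, 4, Yan), (k2, 9820, 4, Yan)}
Taking the difference: {(k2, 6260, 4, Yan), (k2, 8810, 4, Yan), (k2, 9820, 4, Yan)}
π[dept, mgr, budget]: project onto (dept, mgr, budget) → {(k2, 4, 6260), (k2, 4, 8810), (k2, 4, 9820)}

{(k2, 4, 6260), (k2, 4, 8810), (k2, 4, 9820)}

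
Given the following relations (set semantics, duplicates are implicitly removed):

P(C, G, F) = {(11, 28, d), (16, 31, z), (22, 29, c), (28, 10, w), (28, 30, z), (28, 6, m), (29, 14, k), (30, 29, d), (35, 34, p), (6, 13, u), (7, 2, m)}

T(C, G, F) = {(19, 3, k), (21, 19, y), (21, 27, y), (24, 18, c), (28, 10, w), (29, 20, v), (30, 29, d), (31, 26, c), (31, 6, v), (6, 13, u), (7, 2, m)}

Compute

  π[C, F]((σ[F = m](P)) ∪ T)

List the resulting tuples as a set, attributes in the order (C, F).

{(19, k), (21, y), (24, c), (28, m), (28, w), (29, v), (30, d), (31, c), (31, v), (6, u), (7, m)}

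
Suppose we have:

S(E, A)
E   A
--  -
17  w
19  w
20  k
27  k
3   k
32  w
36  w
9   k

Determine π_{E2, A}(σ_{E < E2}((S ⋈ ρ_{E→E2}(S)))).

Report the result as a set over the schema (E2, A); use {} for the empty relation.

ρ[E→E2]: schema becomes (E2, A); tuples unchanged.
Natural join on A: {(17, w, 17), (17, w, 19), (17, w, 32), (17, w, 36), (19, w, 17), (19, w, 19), (19, w, 32), (19, w, 36), (20, k, 20), (20, k, 27), (20, k, 3), (20, k, 9), (27, k, 20), (27, k, 27), (27, k, 3), (27, k, 9), (3, k, 20), (3, k, 27), (3, k, 3), (3, k, 9), (32, w, 17), (32, w, 19), (32, w, 32), (32, w, 36), (36, w, 17), (36, w, 19), (36, w, 32), (36, w, 36), (9, k, 20), (9, k, 27), (9, k, 3), (9, k, 9)}
Apply σ_{E < E2}; surviving tuples: {(17, w, 19), (17, w, 32), (17, w, 36), (19, w, 32), (19, w, 36), (20, k, 27), (3, k, 20), (3, k, 27), (3, k, 9), (32, w, 36), (9, k, 20), (9, k, 27)}
π[E2, A]: project onto (E2, A) (6 duplicate(s) eliminated) → {(19, w), (20, k), (27, k), (32, w), (36, w), (9, k)}

{(19, w), (20, k), (27, k), (32, w), (36, w), (9, k)}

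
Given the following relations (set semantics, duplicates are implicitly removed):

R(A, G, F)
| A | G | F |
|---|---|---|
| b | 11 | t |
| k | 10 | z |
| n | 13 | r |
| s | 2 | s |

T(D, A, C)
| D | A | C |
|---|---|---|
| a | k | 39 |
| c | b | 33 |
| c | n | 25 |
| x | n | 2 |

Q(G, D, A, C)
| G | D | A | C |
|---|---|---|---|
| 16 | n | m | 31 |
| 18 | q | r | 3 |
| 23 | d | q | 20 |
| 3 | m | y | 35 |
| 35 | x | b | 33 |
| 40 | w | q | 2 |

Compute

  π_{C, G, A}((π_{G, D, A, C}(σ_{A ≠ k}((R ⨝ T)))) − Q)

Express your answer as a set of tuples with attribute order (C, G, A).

{(2, 13, n), (25, 13, n), (33, 11, b)}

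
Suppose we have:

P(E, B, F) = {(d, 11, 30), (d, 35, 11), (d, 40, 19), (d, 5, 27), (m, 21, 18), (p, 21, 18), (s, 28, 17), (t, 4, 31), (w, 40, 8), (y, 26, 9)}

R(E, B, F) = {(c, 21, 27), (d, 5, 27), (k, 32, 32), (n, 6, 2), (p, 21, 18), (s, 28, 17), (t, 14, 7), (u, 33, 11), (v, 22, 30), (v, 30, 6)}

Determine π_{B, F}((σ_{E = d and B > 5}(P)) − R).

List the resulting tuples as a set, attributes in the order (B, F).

{(11, 30), (35, 11), (40, 19)}

Apply σ_{E = d and B > 5}; surviving tuples: {(d, 11, 30), (d, 35, 11), (d, 40, 19)}
Difference: {(d, 11, 30), (d, 35, 11), (d, 40, 19)} with {(c, 21, 27), (d, 5, 27), (k, 32, 32), (n, 6, 2), (p, 21, 18), (s, 28, 17), (t, 14, 7), (u, 33, 11), (v, 22, 30), (v, 30, 6)} → {(d, 11, 30), (d, 35, 11), (d, 40, 19)}
Keep only column(s) B, F: {(11, 30), (35, 11), (40, 19)}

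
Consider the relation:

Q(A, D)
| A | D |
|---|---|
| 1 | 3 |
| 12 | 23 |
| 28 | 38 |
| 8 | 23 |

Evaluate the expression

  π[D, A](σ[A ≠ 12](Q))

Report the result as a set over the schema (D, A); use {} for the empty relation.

Selection A ≠ 12: {(1, 3), (28, 38), (8, 23)}
π_{D, A} gives {(23, 8), (3, 1), (38, 28)}.

{(23, 8), (3, 1), (38, 28)}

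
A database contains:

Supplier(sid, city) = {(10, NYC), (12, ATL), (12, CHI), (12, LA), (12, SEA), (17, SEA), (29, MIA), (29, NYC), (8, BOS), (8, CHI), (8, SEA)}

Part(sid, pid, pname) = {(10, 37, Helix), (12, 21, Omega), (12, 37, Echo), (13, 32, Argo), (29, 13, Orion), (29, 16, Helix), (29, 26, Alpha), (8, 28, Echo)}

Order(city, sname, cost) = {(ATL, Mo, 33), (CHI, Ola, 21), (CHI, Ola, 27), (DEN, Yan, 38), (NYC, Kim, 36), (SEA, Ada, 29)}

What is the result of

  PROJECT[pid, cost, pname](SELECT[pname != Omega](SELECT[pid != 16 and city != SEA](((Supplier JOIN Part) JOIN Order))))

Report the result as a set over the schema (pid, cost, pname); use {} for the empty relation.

{(13, 36, Orion), (26, 36, Alpha), (28, 21, Echo), (28, 27, Echo), (37, 21, Echo), (37, 27, Echo), (37, 33, Echo), (37, 36, Helix)}

Natural join on sid: {(10, NYC, 37, Helix), (12, ATL, 21, Omega), (12, ATL, 37, Echo), (12, CHI, 21, Omega), (12, CHI, 37, Echo), (12, LA, 21, Omega), (12, LA, 37, Echo), (12, SEA, 21, Omega), (12, SEA, 37, Echo), (29, MIA, 13, Orion), (29, MIA, 16, Helix), (29, MIA, 26, Alpha), (29, NYC, 13, Orion), (29, NYC, 16, Helix), (29, NYC, 26, Alpha), (8, BOS, 28, Echo), (8, CHI, 28, Echo), (8, SEA, 28, Echo)}
Natural join on city: {(10, NYC, 37, Helix, Kim, 36), (12, ATL, 21, Omega, Mo, 33), (12, ATL, 37, Echo, Mo, 33), (12, CHI, 21, Omega, Ola, 21), (12, CHI, 21, Omega, Ola, 27), (12, CHI, 37, Echo, Ola, 21), (12, CHI, 37, Echo, Ola, 27), (12, SEA, 21, Omega, Ada, 29), (12, SEA, 37, Echo, Ada, 29), (29, NYC, 13, Orion, Kim, 36), (29, NYC, 16, Helix, Kim, 36), (29, NYC, 26, Alpha, Kim, 36), (8, CHI, 28, Echo, Ola, 21), (8, CHI, 28, Echo, Ola, 27), (8, SEA, 28, Echo, Ada, 29)}
Apply σ_{pid != 16 and city != SEA}; surviving tuples: {(10, NYC, 37, Helix, Kim, 36), (12, ATL, 21, Omega, Mo, 33), (12, ATL, 37, Echo, Mo, 33), (12, CHI, 21, Omega, Ola, 21), (12, CHI, 21, Omega, Ola, 27), (12, CHI, 37, Echo, Ola, 21), (12, CHI, 37, Echo, Ola, 27), (29, NYC, 13, Orion, Kim, 36), (29, NYC, 26, Alpha, Kim, 36), (8, CHI, 28, Echo, Ola, 21), (8, CHI, 28, Echo, Ola, 27)}
Apply σ_{pname != Omega}; surviving tuples: {(10, NYC, 37, Helix, Kim, 36), (12, ATL, 37, Echo, Mo, 33), (12, CHI, 37, Echo, Ola, 21), (12, CHI, 37, Echo, Ola, 27), (29, NYC, 13, Orion, Kim, 36), (29, NYC, 26, Alpha, Kim, 36), (8, CHI, 28, Echo, Ola, 21), (8, CHI, 28, Echo, Ola, 27)}
π[pid, cost, pname]: project onto (pid, cost, pname) → {(13, 36, Orion), (26, 36, Alpha), (28, 21, Echo), (28, 27, Echo), (37, 21, Echo), (37, 27, Echo), (37, 33, Echo), (37, 36, Helix)}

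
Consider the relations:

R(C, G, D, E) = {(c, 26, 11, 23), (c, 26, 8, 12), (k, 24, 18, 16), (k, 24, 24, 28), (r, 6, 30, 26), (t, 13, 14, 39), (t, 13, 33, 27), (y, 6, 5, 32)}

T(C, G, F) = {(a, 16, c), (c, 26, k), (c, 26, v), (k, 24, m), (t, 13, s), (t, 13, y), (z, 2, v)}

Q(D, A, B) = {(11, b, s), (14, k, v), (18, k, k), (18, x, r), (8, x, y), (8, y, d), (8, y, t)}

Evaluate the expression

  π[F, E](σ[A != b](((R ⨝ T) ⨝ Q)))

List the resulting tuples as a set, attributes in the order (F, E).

{(k, 12), (m, 16), (s, 39), (v, 12), (y, 39)}

R ⋈ T (natural join on C, G): {(c, 26, 11, 23, k), (c, 26, 11, 23, v), (c, 26, 8, 12, k), (c, 26, 8, 12, v), (k, 24, 18, 16, m), (k, 24, 24, 28, m), (t, 13, 14, 39, s), (t, 13, 14, 39, y), (t, 13, 33, 27, s), (t, 13, 33, 27, y)}
(R ⨝ T) ⋈ Q (natural join on D): {(c, 26, 11, 23, k, b, s), (c, 26, 11, 23, v, b, s), (c, 26, 8, 12, k, x, y), (c, 26, 8, 12, k, y, d), (c, 26, 8, 12, k, y, t), (c, 26, 8, 12, v, x, y), (c, 26, 8, 12, v, y, d), (c, 26, 8, 12, v, y, t), (k, 24, 18, 16, m, k, k), (k, 24, 18, 16, m, x, r), (t, 13, 14, 39, s, k, v), (t, 13, 14, 39, y, k, v)}
Apply σ_{A != b}; surviving tuples: {(c, 26, 8, 12, k, x, y), (c, 26, 8, 12, k, y, d), (c, 26, 8, 12, k, y, t), (c, 26, 8, 12, v, x, y), (c, 26, 8, 12, v, y, d), (c, 26, 8, 12, v, y, t), (k, 24, 18, 16, m, k, k), (k, 24, 18, 16, m, x, r), (t, 13, 14, 39, s, k, v), (t, 13, 14, 39, y, k, v)}
π_{F, E} gives {(k, 12), (m, 16), (s, 39), (v, 12), (y, 39)} (5 duplicate(s) eliminated).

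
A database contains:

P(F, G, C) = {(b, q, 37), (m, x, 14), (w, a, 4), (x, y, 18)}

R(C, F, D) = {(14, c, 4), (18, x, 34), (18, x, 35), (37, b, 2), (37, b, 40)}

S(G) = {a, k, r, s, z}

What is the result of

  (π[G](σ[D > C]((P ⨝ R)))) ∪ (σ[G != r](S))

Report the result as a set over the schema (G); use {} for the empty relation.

Natural join on F, C: {(b, q, 37, 2), (b, q, 37, 40), (x, y, 18, 34), (x, y, 18, 35)}
Filtering on D > C leaves {(b, q, 37, 40), (x, y, 18, 34), (x, y, 18, 35)}.
Keep only column(s) G (1 duplicate(s) eliminated): {q, y}
Filtering on G != r leaves {a, k, s, z}.
Union: {q, y} with {a, k, s, z} → {a, k, q, s, y, z}

{a, k, q, s, y, z}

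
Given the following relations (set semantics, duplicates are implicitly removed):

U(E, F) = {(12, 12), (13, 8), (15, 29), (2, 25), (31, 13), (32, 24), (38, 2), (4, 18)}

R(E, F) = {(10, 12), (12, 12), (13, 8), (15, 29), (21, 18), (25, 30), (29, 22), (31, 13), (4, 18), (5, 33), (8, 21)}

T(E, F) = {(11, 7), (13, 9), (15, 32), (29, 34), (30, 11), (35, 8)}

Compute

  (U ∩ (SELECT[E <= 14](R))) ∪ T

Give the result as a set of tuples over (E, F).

{(11, 7), (12, 12), (13, 8), (13, 9), (15, 32), (29, 34), (30, 11), (35, 8), (4, 18)}

σ[E <= 14]: keep tuples satisfying E <= 14 → {(10, 12), (12, 12), (13, 8), (4, 18), (5, 33), (8, 21)}
Set intersection of the two operands is {(12, 12), (13, 8), (4, 18)}.
Set union of the two operands is {(11, 7), (12, 12), (13, 8), (13, 9), (15, 32), (29, 34), (30, 11), (35, 8), (4, 18)}.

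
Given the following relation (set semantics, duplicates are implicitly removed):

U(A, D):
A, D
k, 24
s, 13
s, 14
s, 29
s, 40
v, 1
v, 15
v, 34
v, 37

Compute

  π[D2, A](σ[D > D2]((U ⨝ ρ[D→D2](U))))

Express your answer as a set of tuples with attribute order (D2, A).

ρ[D→D2]: schema becomes (A, D2); tuples unchanged.
Joining U and ρ[D→D2](U) on A yields {(k, 24, 24), (s, 13, 13), (s, 13, 14), (s, 13, 29), (s, 13, 40), (s, 14, 13), (s, 14, 14), (s, 14, 29), (s, 14, 40), (s, 29, 13), (s, 29, 14), (s, 29, 29), (s, 29, 40), (s, 40, 13), (s, 40, 14), (s, 40, 29), (s, 40, 40), (v, 1, 1), (v, 1, 15), (v, 1, 34), (v, 1, 37), (v, 15, 1), (v, 15, 15), (v, 15, 34), (v, 15, 37), (v, 34, 1), (v, 34, 15), (v, 34, 34), (v, 34, 37), (v, 37, 1), (v, 37, 15), (v, 37, 34), (v, 37, 37)}.
Apply σ_{D > D2}; surviving tuples: {(s, 14, 13), (s, 29, 13), (s, 29, 14), (s, 40, 13), (s, 40, 14), (s, 40, 29), (v, 15, 1), (v, 34, 1), (v, 34, 15), (v, 37, 1), (v, 37, 15), (v, 37, 34)}
Keep only column(s) D2, A (6 duplicate(s) eliminated): {(1, v), (13, s), (14, s), (15, v), (29, s), (34, v)}

{(1, v), (13, s), (14, s), (15, v), (29, s), (34, v)}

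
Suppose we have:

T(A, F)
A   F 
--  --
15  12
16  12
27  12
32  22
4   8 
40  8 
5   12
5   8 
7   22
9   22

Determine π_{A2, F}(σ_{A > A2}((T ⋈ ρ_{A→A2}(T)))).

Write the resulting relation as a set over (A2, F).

{(15, 12), (16, 12), (4, 8), (5, 12), (5, 8), (7, 22), (9, 22)}

ρ[A→A2]: schema becomes (A2, F); tuples unchanged.
Natural join on F: {(15, 12, 15), (15, 12, 16), (15, 12, 27), (15, 12, 5), (16, 12, 15), (16, 12, 16), (16, 12, 27), (16, 12, 5), (27, 12, 15), (27, 12, 16), (27, 12, 27), (27, 12, 5), (32, 22, 32), (32, 22, 7), (32, 22, 9), (4, 8, 4), (4, 8, 40), (4, 8, 5), (40, 8, 4), (40, 8, 40), (40, 8, 5), (5, 12, 15), (5, 12, 16), (5, 12, 27), (5, 12, 5), (5, 8, 4), (5, 8, 40), (5, 8, 5), (7, 22, 32), (7, 22, 7), (7, 22, 9), (9, 22, 32), (9, 22, 7), (9, 22, 9)}
Apply σ_{A > A2}; surviving tuples: {(15, 12, 5), (16, 12, 15), (16, 12, 5), (27, 12, 15), (27, 12, 16), (27, 12, 5), (32, 22, 7), (32, 22, 9), (40, 8, 4), (40, 8, 5), (5, 8, 4), (9, 22, 7)}
Keep only column(s) A2, F (5 duplicate(s) eliminated): {(15, 12), (16, 12), (4, 8), (5, 12), (5, 8), (7, 22), (9, 22)}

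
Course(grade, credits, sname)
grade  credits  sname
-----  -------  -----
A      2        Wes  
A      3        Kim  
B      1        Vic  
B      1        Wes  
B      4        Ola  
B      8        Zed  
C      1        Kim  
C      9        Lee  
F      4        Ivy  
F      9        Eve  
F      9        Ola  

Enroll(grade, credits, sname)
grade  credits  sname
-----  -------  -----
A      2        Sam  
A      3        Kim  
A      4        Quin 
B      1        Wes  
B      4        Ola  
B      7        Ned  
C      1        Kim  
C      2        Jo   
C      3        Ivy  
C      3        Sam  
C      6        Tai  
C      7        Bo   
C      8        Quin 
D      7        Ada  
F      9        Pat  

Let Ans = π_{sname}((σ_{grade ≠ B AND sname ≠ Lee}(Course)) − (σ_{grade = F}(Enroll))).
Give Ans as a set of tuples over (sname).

Apply σ_{grade ≠ B AND sname ≠ Lee}; surviving tuples: {(A, 2, Wes), (A, 3, Kim), (C, 1, Kim), (F, 4, Ivy), (F, 9, Eve), (F, 9, Ola)}
Apply σ_{grade = F}; surviving tuples: {(F, 9, Pat)}
Set difference of the two operands is {(A, 2, Wes), (A, 3, Kim), (C, 1, Kim), (F, 4, Ivy), (F, 9, Eve), (F, 9, Ola)}.
π[sname]: project onto (sname) (1 duplicate(s) eliminated) → {Eve, Ivy, Kim, Ola, Wes}

{Eve, Ivy, Kim, Ola, Wes}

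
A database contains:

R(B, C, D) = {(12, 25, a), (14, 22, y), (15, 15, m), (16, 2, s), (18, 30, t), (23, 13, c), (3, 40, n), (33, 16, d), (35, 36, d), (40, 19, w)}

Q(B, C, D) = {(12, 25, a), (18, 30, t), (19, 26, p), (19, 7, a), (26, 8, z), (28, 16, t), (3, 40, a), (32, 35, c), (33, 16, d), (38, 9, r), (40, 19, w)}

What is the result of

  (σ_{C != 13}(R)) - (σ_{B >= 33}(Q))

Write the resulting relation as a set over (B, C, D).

Apply σ_{C != 13}; surviving tuples: {(12, 25, a), (14, 22, y), (15, 15, m), (16, 2, s), (18, 30, t), (3, 40, n), (33, 16, d), (35, 36, d), (40, 19, w)}
Apply σ_{B >= 33}; surviving tuples: {(33, 16, d), (38, 9, r), (40, 19, w)}
Set difference of the two operands is {(12, 25, a), (14, 22, y), (15, 15, m), (16, 2, s), (18, 30, t), (3, 40, n), (35, 36, d)}.

{(12, 25, a), (14, 22, y), (15, 15, m), (16, 2, s), (18, 30, t), (3, 40, n), (35, 36, d)}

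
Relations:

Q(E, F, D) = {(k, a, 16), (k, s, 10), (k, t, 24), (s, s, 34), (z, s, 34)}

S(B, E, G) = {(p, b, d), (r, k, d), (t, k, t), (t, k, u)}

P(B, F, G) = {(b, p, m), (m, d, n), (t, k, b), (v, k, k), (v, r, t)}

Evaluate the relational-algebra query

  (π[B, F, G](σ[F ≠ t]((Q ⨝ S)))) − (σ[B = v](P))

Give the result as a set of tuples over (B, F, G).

{(r, a, d), (r, s, d), (t, a, t), (t, a, u), (t, s, t), (t, s, u)}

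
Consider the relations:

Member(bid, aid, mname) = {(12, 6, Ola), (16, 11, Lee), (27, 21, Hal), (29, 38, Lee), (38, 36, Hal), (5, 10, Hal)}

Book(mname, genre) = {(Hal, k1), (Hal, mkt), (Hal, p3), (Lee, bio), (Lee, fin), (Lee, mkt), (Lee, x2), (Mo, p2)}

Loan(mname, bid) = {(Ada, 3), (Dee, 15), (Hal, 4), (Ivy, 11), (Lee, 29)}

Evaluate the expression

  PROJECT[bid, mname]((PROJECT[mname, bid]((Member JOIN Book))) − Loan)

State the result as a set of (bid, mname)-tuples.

Natural join on mname: {(16, 11, Lee, bio), (16, 11, Lee, fin), (16, 11, Lee, mkt), (16, 11, Lee, x2), (27, 21, Hal, k1), (27, 21, Hal, mkt), (27, 21, Hal, p3), (29, 38, Lee, bio), (29, 38, Lee, fin), (29, 38, Lee, mkt), (29, 38, Lee, x2), (38, 36, Hal, k1), (38, 36, Hal, mkt), (38, 36, Hal, p3), (5, 10, Hal, k1), (5, 10, Hal, mkt), (5, 10, Hal, p3)}
π_{mname, bid} gives {(Hal, 27), (Hal, 38), (Hal, 5), (Lee, 16), (Lee, 29)} (12 duplicate(s) eliminated).
Set difference of the two operands is {(Hal, 27), (Hal, 38), (Hal, 5), (Lee, 16)}.
π_{bid, mname} gives {(16, Lee), (27, Hal), (38, Hal), (5, Hal)}.

{(16, Lee), (27, Hal), (38, Hal), (5, Hal)}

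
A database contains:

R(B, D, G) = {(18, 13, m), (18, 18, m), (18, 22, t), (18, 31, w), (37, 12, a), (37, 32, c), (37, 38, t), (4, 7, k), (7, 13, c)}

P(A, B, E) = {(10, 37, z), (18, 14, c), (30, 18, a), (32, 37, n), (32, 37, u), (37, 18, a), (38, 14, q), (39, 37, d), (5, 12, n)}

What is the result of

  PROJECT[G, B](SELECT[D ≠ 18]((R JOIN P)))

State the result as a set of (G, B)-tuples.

Natural join on B: {(18, 13, m, 30, a), (18, 13, m, 37, a), (18, 18, m, 30, a), (18, 18, m, 37, a), (18, 22, t, 30, a), (18, 22, t, 37, a), (18, 31, w, 30, a), (18, 31, w, 37, a), (37, 12, a, 10, z), (37, 12, a, 32, n), (37, 12, a, 32, u), (37, 12, a, 39, d), (37, 32, c, 10, z), (37, 32, c, 32, n), (37, 32, c, 32, u), (37, 32, c, 39, d), (37, 38, t, 10, z), (37, 38, t, 32, n), (37, 38, t, 32, u), (37, 38, t, 39, d)}
Filtering on D ≠ 18 leaves {(18, 13, m, 30, a), (18, 13, m, 37, a), (18, 22, t, 30, a), (18, 22, t, 37, a), (18, 31, w, 30, a), (18, 31, w, 37, a), (37, 12, a, 10, z), (37, 12, a, 32, n), (37, 12, a, 32, u), (37, 12, a, 39, d), (37, 32, c, 10, z), (37, 32, c, 32, n), (37, 32, c, 32, u), (37, 32, c, 39, d), (37, 38, t, 10, z), (37, 38, t, 32, n), (37, 38, t, 32, u), (37, 38, t, 39, d)}.
π_{G, B} gives {(a, 37), (c, 37), (m, 18), (t, 18), (t, 37), (w, 18)} (12 duplicate(s) eliminated).

{(a, 37), (c, 37), (m, 18), (t, 18), (t, 37), (w, 18)}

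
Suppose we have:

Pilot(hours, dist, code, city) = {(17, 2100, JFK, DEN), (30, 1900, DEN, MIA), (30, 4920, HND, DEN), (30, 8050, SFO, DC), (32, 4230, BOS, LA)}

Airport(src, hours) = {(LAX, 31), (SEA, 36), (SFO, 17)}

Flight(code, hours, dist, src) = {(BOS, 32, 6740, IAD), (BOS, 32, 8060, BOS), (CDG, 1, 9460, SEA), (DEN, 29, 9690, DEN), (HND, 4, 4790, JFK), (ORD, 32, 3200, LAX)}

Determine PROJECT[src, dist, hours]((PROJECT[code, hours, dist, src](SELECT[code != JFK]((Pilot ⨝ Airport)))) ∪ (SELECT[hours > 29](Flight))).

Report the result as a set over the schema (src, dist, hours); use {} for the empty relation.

Joining Pilot and Airport on hours yields {(17, 2100, JFK, DEN, SFO)}.
σ[code != JFK]: keep tuples satisfying code != JFK → {}
π[code, hours, dist, src]: project onto (code, hours, dist, src) → {}
σ[hours > 29]: keep tuples satisfying hours > 29 → {(BOS, 32, 6740, IAD), (BOS, 32, 8060, BOS), (ORD, 32, 3200, LAX)}
Union: {} with {(BOS, 32, 6740, IAD), (BOS, 32, 8060, BOS), (ORD, 32, 3200, LAX)} → {(BOS, 32, 6740, IAD), (BOS, 32, 8060, BOS), (ORD, 32, 3200, LAX)}
π[src, dist, hours]: project onto (src, dist, hours) → {(BOS, 8060, 32), (IAD, 6740, 32), (LAX, 3200, 32)}

{(BOS, 8060, 32), (IAD, 6740, 32), (LAX, 3200, 32)}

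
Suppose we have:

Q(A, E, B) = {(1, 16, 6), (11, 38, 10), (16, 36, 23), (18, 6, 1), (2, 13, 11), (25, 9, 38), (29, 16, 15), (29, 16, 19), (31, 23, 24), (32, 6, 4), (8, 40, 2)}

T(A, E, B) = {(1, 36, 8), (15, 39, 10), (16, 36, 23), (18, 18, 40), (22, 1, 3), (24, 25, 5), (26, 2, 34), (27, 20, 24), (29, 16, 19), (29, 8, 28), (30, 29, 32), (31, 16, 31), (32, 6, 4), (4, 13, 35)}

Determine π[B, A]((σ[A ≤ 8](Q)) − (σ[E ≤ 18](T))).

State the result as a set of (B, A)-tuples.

Filtering on A ≤ 8 leaves {(1, 16, 6), (2, 13, 11), (8, 40, 2)}.
Filtering on E ≤ 18 leaves {(18, 18, 40), (22, 1, 3), (26, 2, 34), (29, 16, 19), (29, 8, 28), (31, 16, 31), (32, 6, 4), (4, 13, 35)}.
Difference: {(1, 16, 6), (2, 13, 11), (8, 40, 2)} with {(18, 18, 40), (22, 1, 3), (26, 2, 34), (29, 16, 19), (29, 8, 28), (31, 16, 31), (32, 6, 4), (4, 13, 35)} → {(1, 16, 6), (2, 13, 11), (8, 40, 2)}
Projecting to B, A: {(11, 2), (2, 8), (6, 1)}

{(11, 2), (2, 8), (6, 1)}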